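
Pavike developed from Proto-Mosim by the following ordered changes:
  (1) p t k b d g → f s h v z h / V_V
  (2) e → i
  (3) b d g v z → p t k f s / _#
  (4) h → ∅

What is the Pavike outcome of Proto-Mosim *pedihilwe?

Pavike: start from *pedihilwe.
  rule 1 (intervocalic lenition): pedihilwe → pezihilwe
  rule 2 (vowel merger): pezihilwe → pizihilwi
  rule 3: no change — pizihilwi
  rule 4 (h-loss): pizihilwi → piziilwi
  ⇒ Pavike piziilwi

piziilwi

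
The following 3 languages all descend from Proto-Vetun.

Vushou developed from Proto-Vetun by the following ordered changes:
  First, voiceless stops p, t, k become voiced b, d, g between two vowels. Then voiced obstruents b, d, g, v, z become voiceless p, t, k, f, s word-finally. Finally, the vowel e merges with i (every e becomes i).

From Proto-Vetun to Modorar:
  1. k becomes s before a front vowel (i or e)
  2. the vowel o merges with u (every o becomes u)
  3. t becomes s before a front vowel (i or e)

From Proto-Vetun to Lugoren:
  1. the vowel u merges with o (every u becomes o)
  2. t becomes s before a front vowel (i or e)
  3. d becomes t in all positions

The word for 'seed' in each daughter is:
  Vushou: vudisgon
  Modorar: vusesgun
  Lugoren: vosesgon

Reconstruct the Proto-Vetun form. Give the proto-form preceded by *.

Position 2: Vushou has u, Modorar has u, Lugoren has o. Vushou preserves u here (none of its changes turn any other segment into u), so the proto-segment is *u.
Position 3: Vushou has d, Modorar has s, Lugoren has s. Taking the neighbouring segments as reconstructed: Vushou d could go back to *t or *d; Modorar s could go back to *t or *k or *s; Lugoren s could go back to *t or *s — the one source consistent with every daughter is *t.
Position 4: Vushou has i, Modorar has e, Lugoren has e. Modorar preserves e here (none of its changes turn any other segment into e), so the proto-segment is *e.
This points to *vutesgon. Verify forward in each daughter:
Vushou: *vutesgon > vudesgon > vudisgon  (by intervocalic voicing, vowel merger)
Modorar: *vutesgon
  vutesgon (rule 1 does not apply)
  vutesgon → vutesgun   [vowel merger]
  vutesgun → vusesgun   [palatalisation]
  giving Modorar vusesgun.
Lugoren: start from *vutesgon.
  rule 1 (vowel merger): vutesgon → votesgon
  rule 2 (palatalisation): votesgon → vosesgon
  rule 3: no change — vosesgon
  ⇒ Lugoren vosesgon
*vutesgon is the unique common source.

*vutesgon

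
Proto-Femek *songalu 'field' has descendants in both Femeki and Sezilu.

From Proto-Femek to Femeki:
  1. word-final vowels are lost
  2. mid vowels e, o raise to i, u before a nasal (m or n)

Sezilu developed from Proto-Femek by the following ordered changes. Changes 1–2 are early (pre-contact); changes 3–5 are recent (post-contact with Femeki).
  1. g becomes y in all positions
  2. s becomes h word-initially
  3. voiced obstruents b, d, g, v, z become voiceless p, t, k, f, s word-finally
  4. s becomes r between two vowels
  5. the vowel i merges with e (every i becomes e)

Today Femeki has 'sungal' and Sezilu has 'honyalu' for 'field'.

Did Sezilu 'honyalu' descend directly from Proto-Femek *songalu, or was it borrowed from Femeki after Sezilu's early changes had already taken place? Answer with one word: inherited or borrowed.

If inherited, *songalu would pass through all of Sezilu's changes:
Sezilu: *songalu
  songalu → sonyalu   [unconditioned shift]
  sonyalu → honyalu   [debuccalisation]
  honyalu (rule 3 does not apply)
  honyalu (rule 4 does not apply)
  honyalu (rule 5 does not apply)
  giving Sezilu honyalu.
If borrowed from Femeki 'sungal' after the early changes, it would undergo only the recent ones:
  rule 3 (final devoicing): no change (sungal)
  rule 4 (rhotacism): no change (sungal)
  rule 5 (vowel merger): no change (sungal)
  ⇒ as a loan: sungal
Sezilu 'honyalu' matches the inherited outcome exactly, so it is an inherited cognate, not a loan.

inherited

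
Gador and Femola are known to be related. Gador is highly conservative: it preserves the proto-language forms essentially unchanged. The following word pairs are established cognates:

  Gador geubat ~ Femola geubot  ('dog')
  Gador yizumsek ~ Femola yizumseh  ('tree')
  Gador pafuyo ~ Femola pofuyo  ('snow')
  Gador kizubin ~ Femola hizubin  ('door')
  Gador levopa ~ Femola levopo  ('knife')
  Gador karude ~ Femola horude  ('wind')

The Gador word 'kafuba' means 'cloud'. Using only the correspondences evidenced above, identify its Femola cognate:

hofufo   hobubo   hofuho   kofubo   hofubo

hofubo

karude ~ horude — Gador k corresponds to Femola h word-initially before a back vowel.
pafuyo ~ pofuyo — Gador a corresponds to Femola o after a consonant, before a labial obstruent.
levopa ~ levopo — Gador a corresponds to Femola o word-finally.
Applying these to Gador 'kafuba':
  kafuba → hafuba   (k→h word-initially before a back vowel)
  hafuba → hofuba   (a→o after a consonant, before a labial obstruent)
  hofuba → hofubo   (a→o word-finally)
So the Femola cognate is 'hofubo'.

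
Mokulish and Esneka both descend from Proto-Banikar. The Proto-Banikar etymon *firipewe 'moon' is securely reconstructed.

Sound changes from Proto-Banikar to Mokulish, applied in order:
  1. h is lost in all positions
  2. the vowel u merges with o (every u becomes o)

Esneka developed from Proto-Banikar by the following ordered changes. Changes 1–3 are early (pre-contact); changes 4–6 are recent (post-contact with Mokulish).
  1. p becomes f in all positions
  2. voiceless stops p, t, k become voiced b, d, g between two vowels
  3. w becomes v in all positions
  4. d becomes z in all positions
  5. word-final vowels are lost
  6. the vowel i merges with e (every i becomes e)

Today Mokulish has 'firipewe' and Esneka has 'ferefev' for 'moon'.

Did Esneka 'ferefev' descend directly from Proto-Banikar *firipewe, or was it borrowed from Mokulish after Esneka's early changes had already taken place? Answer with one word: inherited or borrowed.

If inherited, *firipewe would pass through all of Esneka's changes:
Esneka: *firipewe > firifewe > firifeve > firifev > ferefev  (by unconditioned shift, unconditioned shift, apocope, vowel merger)
If borrowed from Mokulish 'firipewe' after the early changes, it would undergo only the recent ones:
  rule 4 (unconditioned shift): no change (firipewe)
  rule 5 (apocope): firipewe → firipew
  rule 6 (vowel merger): firipew → ferepew
  ⇒ as a loan: ferepew
Esneka 'ferefev' matches the inherited outcome exactly, so it is an inherited cognate, not a loan.

inherited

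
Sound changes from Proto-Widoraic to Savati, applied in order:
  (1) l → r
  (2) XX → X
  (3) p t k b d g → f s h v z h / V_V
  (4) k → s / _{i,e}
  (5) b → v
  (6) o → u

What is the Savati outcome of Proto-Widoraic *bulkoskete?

vurkussese

Savati: *bulkoskete > burkoskete > burkoskese > burkossese > vurkossese > vurkussese  (by unconditioned shift, intervocalic lenition, palatalisation, unconditioned shift, vowel merger)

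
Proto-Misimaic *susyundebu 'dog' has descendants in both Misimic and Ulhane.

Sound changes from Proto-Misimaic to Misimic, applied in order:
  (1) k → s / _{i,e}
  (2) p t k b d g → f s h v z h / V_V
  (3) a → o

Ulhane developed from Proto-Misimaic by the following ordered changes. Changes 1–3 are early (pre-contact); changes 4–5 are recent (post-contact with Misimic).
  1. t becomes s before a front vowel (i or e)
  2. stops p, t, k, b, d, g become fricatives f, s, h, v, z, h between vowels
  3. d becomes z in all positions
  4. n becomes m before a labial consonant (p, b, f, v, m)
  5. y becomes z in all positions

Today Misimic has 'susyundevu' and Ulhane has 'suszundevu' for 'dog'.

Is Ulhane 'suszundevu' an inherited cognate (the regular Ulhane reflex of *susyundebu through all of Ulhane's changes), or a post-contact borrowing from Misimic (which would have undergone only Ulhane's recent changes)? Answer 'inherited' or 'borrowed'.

If inherited, *susyundebu would pass through all of Ulhane's changes:
Ulhane: start from *susyundebu.
  rule 1: no change — susyundebu
  rule 2 (intervocalic lenition): susyundebu → susyundevu
  rule 3 (unconditioned shift): susyundevu → susyunzevu
  rule 4: no change — susyunzevu
  rule 5 (unconditioned shift): susyunzevu → suszunzevu
  ⇒ Ulhane suszunzevu
If borrowed from Misimic 'susyundevu' after the early changes, it would undergo only the recent ones:
  rule 4 (nasal place assimilation): no change (susyundevu)
  rule 5 (unconditioned shift): susyundevu → suszundevu
  ⇒ as a loan: suszundevu
Ulhane 'suszundevu' matches the loan outcome 'suszundevu', not the inherited 'suszunzevu' — it skipped the early Ulhane changes, so it was borrowed from Misimic.

borrowed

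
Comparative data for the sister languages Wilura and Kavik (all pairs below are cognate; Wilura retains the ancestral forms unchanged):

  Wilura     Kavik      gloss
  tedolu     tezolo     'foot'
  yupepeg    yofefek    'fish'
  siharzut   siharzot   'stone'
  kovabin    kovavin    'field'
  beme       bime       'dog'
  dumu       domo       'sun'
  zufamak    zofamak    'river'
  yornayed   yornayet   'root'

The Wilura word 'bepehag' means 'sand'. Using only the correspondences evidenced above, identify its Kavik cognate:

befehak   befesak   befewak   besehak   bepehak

befehak

yupepeg ~ yofefek — Wilura p corresponds to Kavik f between vowels (before a front vowel).
yupepeg ~ yofefek — Wilura g corresponds to Kavik k word-finally.
Applying these to Wilura 'bepehag':
  bepehag → befehag   (p→f between vowels (before a front vowel))
  befehag → befehak   (g→k word-finally)
So the Kavik cognate is 'befehak'.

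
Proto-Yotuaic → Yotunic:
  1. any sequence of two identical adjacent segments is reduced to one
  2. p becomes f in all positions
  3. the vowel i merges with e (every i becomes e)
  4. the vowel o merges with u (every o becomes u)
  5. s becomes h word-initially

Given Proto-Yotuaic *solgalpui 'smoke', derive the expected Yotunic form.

hulgalfue

Yotunic: start from *solgalpui.
  rule 1: no change — solgalpui
  rule 2 (unconditioned shift): solgalpui → solgalfui
  rule 3 (vowel merger): solgalfui → solgalfue
  rule 4 (vowel merger): solgalfue → sulgalfue
  rule 5 (debuccalisation): sulgalfue → hulgalfue
  ⇒ Yotunic hulgalfue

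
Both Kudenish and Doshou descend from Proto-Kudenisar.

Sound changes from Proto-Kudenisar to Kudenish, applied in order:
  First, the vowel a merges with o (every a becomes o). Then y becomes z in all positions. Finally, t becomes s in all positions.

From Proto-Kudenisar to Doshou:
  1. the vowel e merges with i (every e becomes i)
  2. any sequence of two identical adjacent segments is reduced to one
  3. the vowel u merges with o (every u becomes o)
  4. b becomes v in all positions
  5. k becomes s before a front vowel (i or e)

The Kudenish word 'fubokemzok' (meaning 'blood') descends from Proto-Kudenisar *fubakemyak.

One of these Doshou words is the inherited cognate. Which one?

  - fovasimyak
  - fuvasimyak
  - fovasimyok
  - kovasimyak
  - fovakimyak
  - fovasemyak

fovasimyak

Doshou: *fubakemyak > fubakimyak > fobakimyak > fovakimyak > fovasimyak  (by vowel merger, vowel merger, unconditioned shift, palatalisation)
Only 'fovasimyak' matches the regular Doshou development of *fubakemyak.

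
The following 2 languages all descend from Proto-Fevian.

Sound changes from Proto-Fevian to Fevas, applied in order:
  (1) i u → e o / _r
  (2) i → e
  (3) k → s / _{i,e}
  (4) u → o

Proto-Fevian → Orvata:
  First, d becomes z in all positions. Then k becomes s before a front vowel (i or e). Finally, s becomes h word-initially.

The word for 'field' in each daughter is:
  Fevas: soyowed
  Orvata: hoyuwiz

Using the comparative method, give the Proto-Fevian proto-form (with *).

*soyuwid

Position 1: Fevas has s, Orvata has h. Taking the neighbouring segments as reconstructed: Fevas s can only go back to *s; Orvata h could go back to *s or *h — the one source consistent with every daughter is *s.
Position 4: Fevas has o, Orvata has u. Orvata preserves u here (none of its changes turn any other segment into u), so the proto-segment is *u.
Position 6: Fevas has e, Orvata has i. Orvata preserves i here (none of its changes turn any other segment into i), so the proto-segment is *i.
This points to *soyuwid. Verify forward in each daughter:
Fevas: start from *soyuwid.
  rule 1: no change — soyuwid
  rule 2 (vowel merger): soyuwid → soyuwed
  rule 3: no change — soyuwed
  rule 4 (vowel merger): soyuwed → soyowed
  ⇒ Fevas soyowed
Orvata: *soyuwid > soyuwiz > hoyuwiz  (by unconditioned shift, debuccalisation)
Only *soyuwid yields all of Fevas soyowed, Orvata hoyuwiz.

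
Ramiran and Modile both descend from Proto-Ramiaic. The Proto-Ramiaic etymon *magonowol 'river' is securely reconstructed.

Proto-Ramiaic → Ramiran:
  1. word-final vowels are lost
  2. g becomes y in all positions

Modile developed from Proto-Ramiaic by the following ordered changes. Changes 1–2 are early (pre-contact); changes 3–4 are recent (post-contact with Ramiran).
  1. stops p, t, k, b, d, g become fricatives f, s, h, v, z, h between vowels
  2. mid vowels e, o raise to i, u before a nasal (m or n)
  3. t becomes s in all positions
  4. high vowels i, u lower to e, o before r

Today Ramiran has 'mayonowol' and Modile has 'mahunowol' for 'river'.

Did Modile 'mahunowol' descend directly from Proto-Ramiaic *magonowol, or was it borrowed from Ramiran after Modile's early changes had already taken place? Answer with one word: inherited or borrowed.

inherited

If inherited, *magonowol would pass through all of Modile's changes:
Modile: start from *magonowol.
  rule 1 (intervocalic lenition): magonowol → mahonowol
  rule 2 (pre-nasal raising): mahonowol → mahunowol
  rule 3: no change — mahunowol
  rule 4: no change — mahunowol
  ⇒ Modile mahunowol
If borrowed from Ramiran 'mayonowol' after the early changes, it would undergo only the recent ones:
  rule 3 (unconditioned shift): no change (mayonowol)
  rule 4 (pre-rhotic lowering): no change (mayonowol)
  ⇒ as a loan: mayonowol
Modile 'mahunowol' matches the inherited outcome exactly, so it is an inherited cognate, not a loan.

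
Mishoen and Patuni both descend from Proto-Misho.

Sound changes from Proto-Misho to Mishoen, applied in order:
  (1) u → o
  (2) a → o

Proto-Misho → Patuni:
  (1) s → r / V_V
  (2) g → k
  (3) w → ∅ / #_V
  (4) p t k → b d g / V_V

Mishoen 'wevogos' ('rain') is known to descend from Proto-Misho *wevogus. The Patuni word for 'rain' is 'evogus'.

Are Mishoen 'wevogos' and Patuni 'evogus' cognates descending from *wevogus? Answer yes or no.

Derive the expected Patuni reflex of *wevogus:
Patuni: *wevogus
  wevogus (rule 1 does not apply)
  wevogus → wevokus   [unconditioned shift]
  wevokus → evokus   [glide loss]
  evokus → evogus   [intervocalic voicing]
  giving Patuni evogus.
Patuni 'evogus' matches the regular reflex exactly, so the pair is cognate.

yes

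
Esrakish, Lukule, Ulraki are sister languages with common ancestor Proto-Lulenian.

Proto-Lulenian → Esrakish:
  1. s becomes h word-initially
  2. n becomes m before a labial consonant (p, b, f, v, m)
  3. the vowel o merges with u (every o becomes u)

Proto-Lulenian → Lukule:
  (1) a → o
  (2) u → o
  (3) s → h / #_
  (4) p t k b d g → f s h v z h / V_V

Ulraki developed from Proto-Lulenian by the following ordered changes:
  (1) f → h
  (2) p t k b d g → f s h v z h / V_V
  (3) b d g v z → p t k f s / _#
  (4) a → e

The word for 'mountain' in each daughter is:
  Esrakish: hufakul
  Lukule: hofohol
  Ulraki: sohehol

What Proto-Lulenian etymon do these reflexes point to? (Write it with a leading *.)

Position 5: Esrakish has k, Lukule has h, Ulraki has h. Esrakish preserves k here (none of its changes turn any other segment into k), so the proto-segment is *k.
Position 4: Esrakish has a, Lukule has o, Ulraki has e. Esrakish preserves a here (none of its changes turn any other segment into a), so the proto-segment is *a.
This points to *sofakol. Verify forward in each daughter:
Esrakish: *sofakol
  sofakol → hofakol   [debuccalisation]
  hofakol (rule 2 does not apply)
  hofakol → hufakul   [vowel merger]
  giving Esrakish hufakul.
Lukule: *sofakol
  sofakol → sofokol   [vowel merger]
  sofokol (rule 2 does not apply)
  sofokol → hofokol   [debuccalisation]
  hofokol → hofohol   [intervocalic lenition]
  giving Lukule hofohol.
Ulraki: *sofakol
  sofakol → sohakol   [unconditioned shift]
  sohakol → sohahol   [intervocalic lenition]
  sohahol (rule 3 does not apply)
  sohahol → sohehol   [vowel merger]
  giving Ulraki sohehol.
*sofakol is the unique common source.

*sofakol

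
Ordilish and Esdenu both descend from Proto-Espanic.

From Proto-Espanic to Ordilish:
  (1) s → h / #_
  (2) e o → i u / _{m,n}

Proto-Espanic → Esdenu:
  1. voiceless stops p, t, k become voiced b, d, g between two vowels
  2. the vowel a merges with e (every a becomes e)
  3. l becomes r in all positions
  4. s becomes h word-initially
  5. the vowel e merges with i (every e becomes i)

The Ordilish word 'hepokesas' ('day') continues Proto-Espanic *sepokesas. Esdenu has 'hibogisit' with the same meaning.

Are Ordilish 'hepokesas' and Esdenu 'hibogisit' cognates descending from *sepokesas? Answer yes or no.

Derive the expected Esdenu reflex of *sepokesas:
Esdenu: *sepokesas
  sepokesas → sebogesas   [intervocalic voicing]
  sebogesas → sebogeses   [vowel merger]
  sebogeses (rule 3 does not apply)
  sebogeses → hebogeses   [debuccalisation]
  hebogeses → hibogisis   [vowel merger]
  giving Esdenu hibogisis.
The regular Esdenu reflex would be 'hibogisis', but the attested form is 'hibogisit'. The correspondence is irregular, so they are not cognates (the Esdenu form has a different source).

no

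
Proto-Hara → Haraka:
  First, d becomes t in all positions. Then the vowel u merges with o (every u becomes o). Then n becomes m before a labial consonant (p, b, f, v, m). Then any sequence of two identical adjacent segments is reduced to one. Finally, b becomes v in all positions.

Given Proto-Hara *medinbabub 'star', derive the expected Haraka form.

Haraka: *medinbabub
  medinbabub → metinbabub   [unconditioned shift]
  metinbabub → metinbabob   [vowel merger]
  metinbabob → metimbabob   [nasal place assimilation]
  metimbabob (rule 4 does not apply)
  metimbabob → metimvavov   [unconditioned shift]
  giving Haraka metimvavov.

metimvavov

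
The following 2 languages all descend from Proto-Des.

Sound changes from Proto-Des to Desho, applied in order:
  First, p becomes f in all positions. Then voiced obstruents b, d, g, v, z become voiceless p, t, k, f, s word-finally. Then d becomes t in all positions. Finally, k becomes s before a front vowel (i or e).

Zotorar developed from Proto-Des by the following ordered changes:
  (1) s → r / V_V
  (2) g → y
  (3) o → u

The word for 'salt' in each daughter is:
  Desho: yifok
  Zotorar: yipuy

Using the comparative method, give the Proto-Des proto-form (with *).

*yipog

Position 4: Desho has o, Zotorar has u. Desho preserves o here (none of its changes turn any other segment into o), so the proto-segment is *o.
Position 5: Desho has k, Zotorar has y. Taking the neighbouring segments as reconstructed: Desho k could go back to *k or *g; Zotorar y could go back to *g or *y — the one source consistent with every daughter is *g.
Position 3: Desho has f, Zotorar has p. Zotorar preserves p here (none of its changes turn any other segment into p), so the proto-segment is *p.
Verify the candidate proto-form against each daughter:
Desho: start from *yipog.
  rule 1 (unconditioned shift): yipog → yifog
  rule 2 (final devoicing): yifog → yifok
  rule 3: no change — yifok
  rule 4: no change — yifok
  ⇒ Desho yifok
Zotorar: *yipog > yipoy > yipuy  (by unconditioned shift, vowel merger)
Only *yipog yields all of Desho yifok, Zotorar yipuy.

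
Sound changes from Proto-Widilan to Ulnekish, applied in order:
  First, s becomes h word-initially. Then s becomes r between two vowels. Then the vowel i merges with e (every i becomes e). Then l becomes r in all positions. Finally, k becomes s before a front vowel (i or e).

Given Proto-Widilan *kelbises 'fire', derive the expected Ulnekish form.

Ulnekish: start from *kelbises.
  rule 1: no change — kelbises
  rule 2 (rhotacism): kelbises → kelbires
  rule 3 (vowel merger): kelbires → kelberes
  rule 4 (unconditioned shift): kelberes → kerberes
  rule 5 (palatalisation): kerberes → serberes
  ⇒ Ulnekish serberes

serberes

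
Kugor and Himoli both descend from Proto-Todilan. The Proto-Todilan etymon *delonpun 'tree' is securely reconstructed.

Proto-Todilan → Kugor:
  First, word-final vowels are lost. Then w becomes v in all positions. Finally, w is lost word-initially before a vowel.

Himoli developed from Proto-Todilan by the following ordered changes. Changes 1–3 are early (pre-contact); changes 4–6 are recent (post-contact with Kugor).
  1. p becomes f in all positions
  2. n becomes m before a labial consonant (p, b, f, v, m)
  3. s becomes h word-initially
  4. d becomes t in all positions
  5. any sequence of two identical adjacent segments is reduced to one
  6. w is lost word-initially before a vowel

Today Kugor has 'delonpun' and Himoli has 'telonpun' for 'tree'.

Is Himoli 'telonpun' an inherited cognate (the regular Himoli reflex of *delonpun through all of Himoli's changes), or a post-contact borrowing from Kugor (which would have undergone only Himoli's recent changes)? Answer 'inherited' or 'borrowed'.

borrowed

If inherited, *delonpun would pass through all of Himoli's changes:
Himoli: start from *delonpun.
  rule 1 (unconditioned shift): delonpun → delonfun
  rule 2 (nasal place assimilation): delonfun → delomfun
  rule 3: no change — delomfun
  rule 4 (unconditioned shift): delomfun → telomfun
  rule 5: no change — telomfun
  rule 6: no change — telomfun
  ⇒ Himoli telomfun
If borrowed from Kugor 'delonpun' after the early changes, it would undergo only the recent ones:
  rule 4 (unconditioned shift): delonpun → telonpun
  rule 5 (degemination): no change (telonpun)
  rule 6 (glide loss): no change (telonpun)
  ⇒ as a loan: telonpun
Himoli 'telonpun' matches the loan outcome 'telonpun', not the inherited 'telomfun' — it skipped the early Himoli changes, so it was borrowed from Kugor.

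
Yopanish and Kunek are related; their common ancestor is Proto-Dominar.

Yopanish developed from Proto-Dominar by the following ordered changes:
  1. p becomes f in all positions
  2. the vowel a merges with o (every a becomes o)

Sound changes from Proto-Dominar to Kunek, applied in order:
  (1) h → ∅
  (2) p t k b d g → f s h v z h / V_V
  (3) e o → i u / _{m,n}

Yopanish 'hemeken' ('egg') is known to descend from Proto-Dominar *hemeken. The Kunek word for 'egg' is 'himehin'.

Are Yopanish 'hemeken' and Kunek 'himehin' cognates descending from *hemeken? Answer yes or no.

Derive the expected Kunek reflex of *hemeken:
Kunek: *hemeken > emeken > emehen > imehin  (by h-loss, intervocalic lenition, pre-nasal raising)
The regular Kunek reflex would be 'imehin', but the attested form is 'himehin'. The correspondence is irregular, so they are not cognates (the Kunek form has a different source).

no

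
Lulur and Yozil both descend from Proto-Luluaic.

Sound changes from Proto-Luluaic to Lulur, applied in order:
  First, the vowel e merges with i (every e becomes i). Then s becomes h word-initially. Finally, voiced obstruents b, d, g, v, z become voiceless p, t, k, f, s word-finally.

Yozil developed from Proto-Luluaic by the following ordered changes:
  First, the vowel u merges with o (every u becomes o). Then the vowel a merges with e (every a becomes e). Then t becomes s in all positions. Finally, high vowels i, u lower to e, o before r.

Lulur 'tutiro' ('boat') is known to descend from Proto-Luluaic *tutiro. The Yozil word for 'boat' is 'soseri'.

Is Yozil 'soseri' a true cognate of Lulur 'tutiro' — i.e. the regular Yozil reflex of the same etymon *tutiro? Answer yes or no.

Derive the expected Yozil reflex of *tutiro:
Yozil: *tutiro
  tutiro → totiro   [vowel merger]
  totiro (rule 2 does not apply)
  totiro → sosiro   [unconditioned shift]
  sosiro → sosero   [pre-rhotic lowering]
  giving Yozil sosero.
The regular Yozil reflex would be 'sosero', but the attested form is 'soseri'. The correspondence is irregular, so they are not cognates (the Yozil form has a different source).

no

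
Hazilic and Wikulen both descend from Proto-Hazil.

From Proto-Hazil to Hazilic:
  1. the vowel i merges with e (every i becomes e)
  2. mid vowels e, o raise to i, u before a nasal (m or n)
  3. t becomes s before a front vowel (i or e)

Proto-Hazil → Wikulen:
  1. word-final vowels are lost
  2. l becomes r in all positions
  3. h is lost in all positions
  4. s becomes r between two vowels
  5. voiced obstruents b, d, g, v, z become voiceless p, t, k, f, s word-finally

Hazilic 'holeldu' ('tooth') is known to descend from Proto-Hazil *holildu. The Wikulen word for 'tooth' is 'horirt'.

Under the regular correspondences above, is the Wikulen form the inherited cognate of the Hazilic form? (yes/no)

no

Derive the expected Wikulen reflex of *holildu:
Wikulen: start from *holildu.
  rule 1 (apocope): holildu → holild
  rule 2 (unconditioned shift): holild → horird
  rule 3 (h-loss): horird → orird
  rule 4: no change — orird
  rule 5 (final devoicing): orird → orirt
  ⇒ Wikulen orirt
The regular Wikulen reflex would be 'orirt', but the attested form is 'horirt'. The correspondence is irregular, so they are not cognates (the Wikulen form has a different source).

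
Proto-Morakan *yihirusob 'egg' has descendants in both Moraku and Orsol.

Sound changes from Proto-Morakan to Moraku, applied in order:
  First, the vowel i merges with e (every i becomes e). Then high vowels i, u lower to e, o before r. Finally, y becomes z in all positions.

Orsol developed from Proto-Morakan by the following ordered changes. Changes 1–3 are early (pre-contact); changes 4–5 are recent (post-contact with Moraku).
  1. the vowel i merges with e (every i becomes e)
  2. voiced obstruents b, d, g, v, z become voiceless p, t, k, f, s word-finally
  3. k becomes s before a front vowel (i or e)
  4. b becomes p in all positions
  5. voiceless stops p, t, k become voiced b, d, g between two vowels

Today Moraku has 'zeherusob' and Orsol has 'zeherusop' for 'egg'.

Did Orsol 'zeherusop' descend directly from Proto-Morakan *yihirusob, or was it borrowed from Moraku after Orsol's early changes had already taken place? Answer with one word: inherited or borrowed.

If inherited, *yihirusob would pass through all of Orsol's changes:
Orsol: start from *yihirusob.
  rule 1 (vowel merger): yihirusob → yeherusob
  rule 2 (final devoicing): yeherusob → yeherusop
  rule 3: no change — yeherusop
  rule 4: no change — yeherusop
  rule 5: no change — yeherusop
  ⇒ Orsol yeherusop
If borrowed from Moraku 'zeherusob' after the early changes, it would undergo only the recent ones:
  rule 4 (unconditioned shift): zeherusob → zeherusop
  rule 5 (intervocalic voicing): no change (zeherusop)
  ⇒ as a loan: zeherusop
Orsol 'zeherusop' matches the loan outcome 'zeherusop', not the inherited 'yeherusop' — it skipped the early Orsol changes, so it was borrowed from Moraku.

borrowed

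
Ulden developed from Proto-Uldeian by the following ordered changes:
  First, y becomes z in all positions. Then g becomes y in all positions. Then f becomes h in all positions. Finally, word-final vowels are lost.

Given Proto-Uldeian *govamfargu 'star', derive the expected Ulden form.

yovamhary

Ulden: start from *govamfargu.
  rule 1: no change — govamfargu
  rule 2 (unconditioned shift): govamfargu → yovamfaryu
  rule 3 (unconditioned shift): yovamfaryu → yovamharyu
  rule 4 (apocope): yovamharyu → yovamhary
  ⇒ Ulden yovamhary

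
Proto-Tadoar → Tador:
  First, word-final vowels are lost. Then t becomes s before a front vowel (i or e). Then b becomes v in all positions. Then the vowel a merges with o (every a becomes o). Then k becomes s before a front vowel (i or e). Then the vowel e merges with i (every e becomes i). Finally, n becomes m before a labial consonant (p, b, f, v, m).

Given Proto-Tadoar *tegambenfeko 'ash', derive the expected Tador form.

Tador: *tegambenfeko
  tegambenfeko → tegambenfek   [apocope]
  tegambenfek → segambenfek   [palatalisation]
  segambenfek → segamvenfek   [unconditioned shift]
  segamvenfek → segomvenfek   [vowel merger]
  segomvenfek (rule 5 does not apply)
  segomvenfek → sigomvinfik   [vowel merger]
  sigomvinfik → sigomvimfik   [nasal place assimilation]
  giving Tador sigomvimfik.

sigomvimfik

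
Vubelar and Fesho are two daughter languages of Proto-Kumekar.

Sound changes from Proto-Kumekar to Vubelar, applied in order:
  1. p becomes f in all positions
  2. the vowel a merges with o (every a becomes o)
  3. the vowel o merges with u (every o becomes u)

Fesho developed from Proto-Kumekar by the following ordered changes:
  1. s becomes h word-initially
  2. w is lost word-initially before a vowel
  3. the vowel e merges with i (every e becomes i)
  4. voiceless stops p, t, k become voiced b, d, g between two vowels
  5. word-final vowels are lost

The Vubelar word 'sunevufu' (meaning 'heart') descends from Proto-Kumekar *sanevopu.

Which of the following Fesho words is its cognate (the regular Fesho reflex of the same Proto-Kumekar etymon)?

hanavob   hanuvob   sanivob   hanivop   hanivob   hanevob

hanivob

Fesho: start from *sanevopu.
  rule 1 (debuccalisation): sanevopu → hanevopu
  rule 2: no change — hanevopu
  rule 3 (vowel merger): hanevopu → hanivopu
  rule 4 (intervocalic voicing): hanivopu → hanivobu
  rule 5 (apocope): hanivobu → hanivob
  ⇒ Fesho hanivob
Only 'hanivob' matches the regular Fesho development of *sanevopu.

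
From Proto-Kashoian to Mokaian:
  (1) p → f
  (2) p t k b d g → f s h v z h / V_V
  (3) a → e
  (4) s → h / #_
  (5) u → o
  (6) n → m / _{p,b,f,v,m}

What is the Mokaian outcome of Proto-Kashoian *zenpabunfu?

zemfevomfo

Mokaian: *zenpabunfu
  zenpabunfu → zenfabunfu   [unconditioned shift]
  zenfabunfu → zenfavunfu   [intervocalic lenition]
  zenfavunfu → zenfevunfu   [vowel merger]
  zenfevunfu (rule 4 does not apply)
  zenfevunfu → zenfevonfo   [vowel merger]
  zenfevonfo → zemfevomfo   [nasal place assimilation]
  giving Mokaian zemfevomfo.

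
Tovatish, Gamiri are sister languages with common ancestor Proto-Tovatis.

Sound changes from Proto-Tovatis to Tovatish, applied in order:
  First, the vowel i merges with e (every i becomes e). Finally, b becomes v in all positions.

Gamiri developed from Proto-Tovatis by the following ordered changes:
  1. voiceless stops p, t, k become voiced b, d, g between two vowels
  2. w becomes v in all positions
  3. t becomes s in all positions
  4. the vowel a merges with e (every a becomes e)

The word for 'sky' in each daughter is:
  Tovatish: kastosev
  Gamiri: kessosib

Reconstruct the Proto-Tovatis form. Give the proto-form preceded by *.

*kastosib

Position 8: Tovatish has v, Gamiri has b. Taking the neighbouring segments as reconstructed: Tovatish v could go back to *b or *v; Gamiri b can only go back to *b — the one source consistent with every daughter is *b.
Position 7: Tovatish has e, Gamiri has i. Gamiri preserves i here (none of its changes turn any other segment into i), so the proto-segment is *i.
Position 2: Tovatish has a, Gamiri has e. Tovatish preserves a here (none of its changes turn any other segment into a), so the proto-segment is *a.
Continuing position by position gives *kastosib; check it forward:
Tovatish: *kastosib
  kastosib → kastoseb   [vowel merger]
  kastoseb → kastosev   [unconditioned shift]
  giving Tovatish kastosev.
Gamiri: *kastosib
  kastosib (rule 1 does not apply)
  kastosib (rule 2 does not apply)
  kastosib → kassosib   [unconditioned shift]
  kassosib → kessosib   [vowel merger]
  giving Gamiri kessosib.
Only *kastosib yields all of Tovatish kastosev, Gamiri kessosib.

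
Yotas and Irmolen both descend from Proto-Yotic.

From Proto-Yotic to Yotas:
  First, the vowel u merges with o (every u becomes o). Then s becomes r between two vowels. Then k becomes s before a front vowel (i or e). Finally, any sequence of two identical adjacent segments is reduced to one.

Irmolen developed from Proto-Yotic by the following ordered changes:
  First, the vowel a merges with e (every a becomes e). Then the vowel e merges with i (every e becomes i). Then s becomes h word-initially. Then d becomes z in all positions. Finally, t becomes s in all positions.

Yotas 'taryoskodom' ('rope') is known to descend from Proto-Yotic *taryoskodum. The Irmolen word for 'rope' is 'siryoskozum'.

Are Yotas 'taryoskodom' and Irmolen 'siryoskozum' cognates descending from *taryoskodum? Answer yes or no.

yes

Derive the expected Irmolen reflex of *taryoskodum:
Irmolen: *taryoskodum
  taryoskodum → teryoskodum   [vowel merger]
  teryoskodum → tiryoskodum   [vowel merger]
  tiryoskodum (rule 3 does not apply)
  tiryoskodum → tiryoskozum   [unconditioned shift]
  tiryoskozum → siryoskozum   [unconditioned shift]
  giving Irmolen siryoskozum.
Irmolen 'siryoskozum' matches the regular reflex exactly, so the pair is cognate.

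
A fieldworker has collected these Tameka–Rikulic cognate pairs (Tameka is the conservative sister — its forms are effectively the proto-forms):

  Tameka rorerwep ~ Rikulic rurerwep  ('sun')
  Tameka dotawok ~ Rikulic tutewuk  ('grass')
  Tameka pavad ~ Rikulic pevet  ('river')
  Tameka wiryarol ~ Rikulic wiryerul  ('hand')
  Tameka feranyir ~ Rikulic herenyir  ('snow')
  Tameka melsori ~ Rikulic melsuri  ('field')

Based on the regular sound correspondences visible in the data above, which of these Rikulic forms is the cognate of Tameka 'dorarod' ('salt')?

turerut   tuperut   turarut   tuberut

dotawok ~ tutewuk — Tameka d corresponds to Rikulic t word-initially before a back vowel.
rorerwep ~ rurerwep, melsori ~ melsuri — Tameka o corresponds to Rikulic u after a consonant, before r.
wiryarol ~ wiryerul — Tameka a corresponds to Rikulic e after a consonant, before r.
dotawok ~ tutewuk, wiryarol ~ wiryerul — Tameka o corresponds to Rikulic u after a consonant, before a consonant other than r, m, n, p, b, f, v.
pavad ~ pevet — Tameka d corresponds to Rikulic t word-finally.
Applying these to Tameka 'dorarod':
  dorarod → torarod   (d→t word-initially before a back vowel)
  torarod → turarod   (o→u after a consonant, before r)
  turarod → turerod   (a→e after a consonant, before r)
  turerod → turerud   (o→u after a consonant, before a consonant other than r, m, n, p, b, f, v)
  turerud → turerut   (d→t word-finally)
So the Rikulic cognate is 'turerut'.

turerut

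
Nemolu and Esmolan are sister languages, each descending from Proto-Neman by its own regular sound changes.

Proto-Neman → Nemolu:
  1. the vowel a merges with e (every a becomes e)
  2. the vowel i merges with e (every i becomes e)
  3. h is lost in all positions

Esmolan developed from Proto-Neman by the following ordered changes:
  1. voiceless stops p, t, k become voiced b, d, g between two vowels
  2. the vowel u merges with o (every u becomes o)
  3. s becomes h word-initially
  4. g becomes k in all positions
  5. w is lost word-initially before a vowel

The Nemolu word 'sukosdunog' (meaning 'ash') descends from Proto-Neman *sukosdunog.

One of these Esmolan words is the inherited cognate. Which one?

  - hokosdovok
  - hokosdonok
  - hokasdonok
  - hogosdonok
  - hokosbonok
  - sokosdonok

hokosdonok

Esmolan: *sukosdunog
  sukosdunog → sugosdunog   [intervocalic voicing]
  sugosdunog → sogosdonog   [vowel merger]
  sogosdonog → hogosdonog   [debuccalisation]
  hogosdonog → hokosdonok   [unconditioned shift]
  hokosdonok (rule 5 does not apply)
  giving Esmolan hokosdonok.
Among the options, 'hokosdonok' alone shows every Esmolan change applied in order.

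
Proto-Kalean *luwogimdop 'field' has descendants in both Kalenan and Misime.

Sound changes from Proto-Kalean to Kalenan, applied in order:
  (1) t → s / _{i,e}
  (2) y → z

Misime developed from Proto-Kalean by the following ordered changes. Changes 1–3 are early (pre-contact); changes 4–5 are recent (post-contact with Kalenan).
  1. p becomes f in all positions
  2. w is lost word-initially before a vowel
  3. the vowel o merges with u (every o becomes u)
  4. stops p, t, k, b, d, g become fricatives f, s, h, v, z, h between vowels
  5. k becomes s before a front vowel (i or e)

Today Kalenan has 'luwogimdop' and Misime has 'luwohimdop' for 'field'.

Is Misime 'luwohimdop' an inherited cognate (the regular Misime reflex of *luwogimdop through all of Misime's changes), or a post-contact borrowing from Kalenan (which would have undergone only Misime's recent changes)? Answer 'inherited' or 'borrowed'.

borrowed

If inherited, *luwogimdop would pass through all of Misime's changes:
Misime: start from *luwogimdop.
  rule 1 (unconditioned shift): luwogimdop → luwogimdof
  rule 2: no change — luwogimdof
  rule 3 (vowel merger): luwogimdof → luwugimduf
  rule 4 (intervocalic lenition): luwugimduf → luwuhimduf
  rule 5: no change — luwuhimduf
  ⇒ Misime luwuhimduf
If borrowed from Kalenan 'luwogimdop' after the early changes, it would undergo only the recent ones:
  rule 4 (intervocalic lenition): luwogimdop → luwohimdop
  rule 5 (palatalisation): no change (luwohimdop)
  ⇒ as a loan: luwohimdop
Misime 'luwohimdop' matches the loan outcome 'luwohimdop', not the inherited 'luwuhimduf' — it skipped the early Misime changes, so it was borrowed from Kalenan.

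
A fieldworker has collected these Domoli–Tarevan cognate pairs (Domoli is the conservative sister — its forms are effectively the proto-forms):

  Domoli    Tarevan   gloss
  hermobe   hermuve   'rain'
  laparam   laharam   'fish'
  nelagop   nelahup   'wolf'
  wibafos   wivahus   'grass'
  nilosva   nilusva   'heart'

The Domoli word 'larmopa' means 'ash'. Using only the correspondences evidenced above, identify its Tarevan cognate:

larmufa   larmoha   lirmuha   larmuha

larmuha

nelagop ~ nelahup — Domoli o corresponds to Tarevan u after a consonant, before a labial obstruent.
laparam ~ laharam — Domoli p corresponds to Tarevan h between vowels (before a back vowel).
Applying these to Domoli 'larmopa':
  larmopa → larmupa   (o→u after a consonant, before a labial obstruent)
  larmupa → larmuha   (p→h between vowels (before a back vowel))
So the Tarevan cognate is 'larmuha'.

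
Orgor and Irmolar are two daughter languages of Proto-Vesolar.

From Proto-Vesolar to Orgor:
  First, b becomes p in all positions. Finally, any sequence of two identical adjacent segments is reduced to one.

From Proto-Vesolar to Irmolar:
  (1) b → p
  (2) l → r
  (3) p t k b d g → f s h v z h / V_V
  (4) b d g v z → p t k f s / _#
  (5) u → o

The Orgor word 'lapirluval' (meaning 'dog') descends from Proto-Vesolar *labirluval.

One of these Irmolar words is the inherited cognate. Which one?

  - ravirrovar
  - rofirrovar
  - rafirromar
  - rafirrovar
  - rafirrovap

rafirrovar

Irmolar: *labirluval > lapirluval > rapirruvar > rafirruvar > rafirrovar  (by unconditioned shift, unconditioned shift, intervocalic lenition, vowel merger)
Only 'rafirrovar' matches the regular Irmolar development of *labirluval.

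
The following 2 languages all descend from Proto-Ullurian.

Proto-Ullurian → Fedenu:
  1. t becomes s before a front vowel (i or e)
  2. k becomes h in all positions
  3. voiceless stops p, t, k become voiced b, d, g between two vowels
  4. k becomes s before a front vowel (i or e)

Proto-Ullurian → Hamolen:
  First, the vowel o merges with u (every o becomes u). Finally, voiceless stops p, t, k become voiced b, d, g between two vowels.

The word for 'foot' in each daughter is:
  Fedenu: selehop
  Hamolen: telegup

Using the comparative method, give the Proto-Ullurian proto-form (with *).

*telekop

Position 6: Fedenu has o, Hamolen has u. Fedenu preserves o here (none of its changes turn any other segment into o), so the proto-segment is *o.
Position 1: Fedenu has s, Hamolen has t. Hamolen preserves t here (none of its changes turn any other segment into t), so the proto-segment is *t.
Position 5: Fedenu has h, Hamolen has g. Taking the neighbouring segments as reconstructed: Fedenu h could go back to *k or *h; Hamolen g could go back to *k or *g — the one source consistent with every daughter is *k.
The remaining positions agree across the daughters. Check the candidate against every language:
Fedenu: *telekop > selekop > selehop  (by palatalisation, unconditioned shift)
Hamolen: *telekop > telekup > telegup  (by vowel merger, intervocalic voicing)
*telekop is the unique common source.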